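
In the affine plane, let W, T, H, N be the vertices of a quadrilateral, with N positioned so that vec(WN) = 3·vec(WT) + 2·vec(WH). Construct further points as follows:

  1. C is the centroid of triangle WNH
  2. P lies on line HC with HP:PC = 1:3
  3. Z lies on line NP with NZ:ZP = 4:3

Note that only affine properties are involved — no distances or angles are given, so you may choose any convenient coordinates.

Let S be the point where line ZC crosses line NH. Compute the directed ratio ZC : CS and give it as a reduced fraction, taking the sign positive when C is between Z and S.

Assign W = (0, 0), T = (1, 0), H = (0, 1), N = (3, 2) — the answer is frame-independent, so this choice is without loss of generality.
1. C is the centroid of triangle WNH ⇒ C = (1, 1)
2. P lies on line HC with HP:PC = 1:3 ⇒ P = (1/4, 1)
3. Z lies on line NP with NZ:ZP = 4:3 ⇒ Z = (10/7, 10/7)
line ZC meets NH at S = (3/2, 3/2)
C = Z + t·(S−Z) with t = -6, so ZC:CS = -6:7

ZC:CS = -6/7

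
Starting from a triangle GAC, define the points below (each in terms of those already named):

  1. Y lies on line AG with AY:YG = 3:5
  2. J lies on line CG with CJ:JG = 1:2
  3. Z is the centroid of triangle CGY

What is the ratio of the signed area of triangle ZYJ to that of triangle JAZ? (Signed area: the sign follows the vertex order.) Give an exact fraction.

[ZYJ]:[JAZ] = -5/14

Work in coordinates with G = (0, 0), A = (1, 0), C = (0, 1).
1. Y lies on line AG with AY:YG = 3:5 ⇒ Y = (5/8, 0)
2. J lies on line CG with CJ:JG = 1:2 ⇒ J = (0, 2/3)
3. Z is the centroid of triangle CGY ⇒ Z = (5/24, 1/3)
2·[ZYJ] = 5/72, 2·[JAZ] = -7/36
[ZYJ]:[JAZ] = 5/72:-7/36 = -5/14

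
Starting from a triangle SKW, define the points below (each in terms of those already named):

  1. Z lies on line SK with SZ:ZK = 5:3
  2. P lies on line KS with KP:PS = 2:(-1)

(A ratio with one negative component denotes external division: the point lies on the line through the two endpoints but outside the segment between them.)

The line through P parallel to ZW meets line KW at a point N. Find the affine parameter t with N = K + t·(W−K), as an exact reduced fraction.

Work in coordinates with S = (0, 0), K = (1, 0), W = (0, 1).
1. Z lies on line SK with SZ:ZK = 5:3 ⇒ Z = (5/8, 0)
2. P lies on line KS with KP:PS = 2:(-1) ⇒ P = (-1, 0)
through P parallel to ZW: direction (-5/8, 1); meets KW at N = (-13/3, 16/3)
N = K + t·(W−K) with t = 16/3

t = 16/3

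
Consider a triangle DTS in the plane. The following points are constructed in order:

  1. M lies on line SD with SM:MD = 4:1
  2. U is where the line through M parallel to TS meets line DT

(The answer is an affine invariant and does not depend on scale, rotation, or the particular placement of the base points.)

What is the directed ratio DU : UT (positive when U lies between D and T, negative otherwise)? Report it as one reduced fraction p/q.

Work in coordinates with D = (0, 0), T = (1, 0), S = (0, 1).
1. M lies on line SD with SM:MD = 4:1 ⇒ M = (0, 1/5)
2. U is where the line through M parallel to TS meets line DT ⇒ U = (1/5, 0)
U = D + t·(T−D) with t = 1/5, so DU:UT = t:(1−t) = 1/5:4/5

DU:UT = 1/4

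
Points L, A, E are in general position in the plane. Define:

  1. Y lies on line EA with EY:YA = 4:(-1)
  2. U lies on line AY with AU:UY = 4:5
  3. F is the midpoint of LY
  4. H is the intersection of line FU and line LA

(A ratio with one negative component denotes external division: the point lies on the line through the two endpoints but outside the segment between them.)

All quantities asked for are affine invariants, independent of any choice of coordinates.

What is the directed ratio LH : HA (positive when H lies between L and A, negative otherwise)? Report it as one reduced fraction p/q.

Assign L = (0, 0), A = (1, 0), E = (0, 1) — the answer is frame-independent, so this choice is without loss of generality.
1. Y lies on line EA with EY:YA = 4:(-1) ⇒ Y = (4/3, -1/3)
2. U lies on line AY with AU:UY = 4:5 ⇒ U = (31/27, -4/27)
3. F is the midpoint of LY ⇒ F = (2/3, -1/6)
4. H is the intersection of line FU and line LA ⇒ H = (5, 0)
H = L + t·(A−L) with t = 5, so LH:HA = t:(1−t) = 5:-4

LH:HA = -5/4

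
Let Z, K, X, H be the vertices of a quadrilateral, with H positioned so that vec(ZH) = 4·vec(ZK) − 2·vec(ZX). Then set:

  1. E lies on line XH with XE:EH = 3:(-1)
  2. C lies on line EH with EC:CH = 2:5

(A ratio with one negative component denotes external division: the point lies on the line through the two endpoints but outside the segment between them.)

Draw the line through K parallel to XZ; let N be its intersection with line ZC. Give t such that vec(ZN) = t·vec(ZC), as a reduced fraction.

Set Z = (0, 0), K = (1, 0), X = (0, 1), H = (4, -2); any affine frame gives the same invariant.
1. E lies on line XH with XE:EH = 3:(-1) ⇒ E = (6, -7/2)
2. C lies on line EH with EC:CH = 2:5 ⇒ C = (38/7, -43/14)
through K parallel to XZ: direction (0, -1); meets ZC at N = (1, -43/76)
N = Z + t·(C−Z) with t = 7/38

t = 7/38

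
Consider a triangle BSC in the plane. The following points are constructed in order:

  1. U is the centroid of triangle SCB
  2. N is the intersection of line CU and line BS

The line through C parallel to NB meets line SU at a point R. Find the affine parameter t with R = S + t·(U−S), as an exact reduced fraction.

t = 3

Choose coordinates B = (0, 0), S = (1, 0), C = (0, 1).
1. U is the centroid of triangle SCB ⇒ U = (1/3, 1/3)
2. N is the intersection of line CU and line BS ⇒ N = (1/2, 0)
through C parallel to NB: direction (-1/2, 0); meets SU at R = (-1, 1)
R = S + t·(U−S) with t = 3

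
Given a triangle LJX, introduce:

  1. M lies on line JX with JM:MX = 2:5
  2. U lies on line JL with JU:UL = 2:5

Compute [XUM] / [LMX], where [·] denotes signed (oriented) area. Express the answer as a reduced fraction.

[XUM]:[LMX] = 2/7

Choose coordinates L = (0, 0), J = (1, 0), X = (0, 1).
1. M lies on line JX with JM:MX = 2:5 ⇒ M = (5/7, 2/7)
2. U lies on line JL with JU:UL = 2:5 ⇒ U = (5/7, 0)
2·[XUM] = 10/49, 2·[LMX] = 5/7
[XUM]:[LMX] = 10/49:5/7 = 2/7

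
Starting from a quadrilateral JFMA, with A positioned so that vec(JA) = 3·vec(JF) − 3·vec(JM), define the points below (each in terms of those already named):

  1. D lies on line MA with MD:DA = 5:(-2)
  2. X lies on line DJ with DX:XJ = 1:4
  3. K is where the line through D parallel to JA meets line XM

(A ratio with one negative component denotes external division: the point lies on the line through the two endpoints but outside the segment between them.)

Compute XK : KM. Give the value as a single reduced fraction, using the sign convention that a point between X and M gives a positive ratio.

Work in coordinates with J = (0, 0), F = (1, 0), M = (0, 1), A = (3, -3).
1. D lies on line MA with MD:DA = 5:(-2) ⇒ D = (5, -17/3)
2. X lies on line DJ with DX:XJ = 1:4 ⇒ X = (4, -68/15)
3. K is where the line through D parallel to JA meets line XM ⇒ K = (100/23, -346/69)
K = X + t·(M−X) with t = -2/23, so XK:KM = t:(1−t) = -2/23:25/23

XK:KM = -2/25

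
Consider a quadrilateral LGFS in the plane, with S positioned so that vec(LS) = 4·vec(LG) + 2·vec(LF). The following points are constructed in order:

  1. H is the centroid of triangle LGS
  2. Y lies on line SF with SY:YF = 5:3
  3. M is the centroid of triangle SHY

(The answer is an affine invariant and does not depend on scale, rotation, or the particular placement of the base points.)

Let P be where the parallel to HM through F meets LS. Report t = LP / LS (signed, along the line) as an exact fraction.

t = -13/23

Assign L = (0, 0), G = (1, 0), F = (0, 1), S = (4, 2) — the answer is frame-independent, so this choice is without loss of generality.
1. H is the centroid of triangle LGS ⇒ H = (5/3, 2/3)
2. Y lies on line SF with SY:YF = 5:3 ⇒ Y = (3/2, 11/8)
3. M is the centroid of triangle SHY ⇒ M = (43/18, 97/72)
through F parallel to HM: direction (13/18, 49/72); meets LS at P = (-52/23, -26/23)
P = L + t·(S−L) with t = -13/23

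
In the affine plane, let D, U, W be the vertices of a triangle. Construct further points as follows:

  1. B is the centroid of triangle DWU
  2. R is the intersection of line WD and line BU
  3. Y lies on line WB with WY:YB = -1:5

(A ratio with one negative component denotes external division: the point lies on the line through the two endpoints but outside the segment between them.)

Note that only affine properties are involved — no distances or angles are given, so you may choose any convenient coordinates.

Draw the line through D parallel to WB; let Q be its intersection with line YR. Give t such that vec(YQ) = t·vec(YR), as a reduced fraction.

t = 2

Set D = (0, 0), U = (1, 0), W = (0, 1); any affine frame gives the same invariant.
1. B is the centroid of triangle DWU ⇒ B = (1/3, 1/3)
2. R is the intersection of line WD and line BU ⇒ R = (0, 1/2)
3. Y lies on line WB with WY:YB = -1:5 ⇒ Y = (-1/12, 7/6)
through D parallel to WB: direction (1/3, -2/3); meets YR at Q = (1/12, -1/6)
Q = Y + t·(R−Y) with t = 2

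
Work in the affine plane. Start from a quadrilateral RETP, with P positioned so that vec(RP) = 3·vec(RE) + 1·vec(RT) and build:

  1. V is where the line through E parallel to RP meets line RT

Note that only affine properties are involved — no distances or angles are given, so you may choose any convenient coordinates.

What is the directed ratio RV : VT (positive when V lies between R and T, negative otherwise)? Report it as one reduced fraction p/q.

Work in coordinates with R = (0, 0), E = (1, 0), T = (0, 1), P = (3, 1).
1. V is where the line through E parallel to RP meets line RT ⇒ V = (0, -1/3)
V = R + t·(T−R) with t = -1/3, so RV:VT = t:(1−t) = -1/3:4/3

RV:VT = -1/4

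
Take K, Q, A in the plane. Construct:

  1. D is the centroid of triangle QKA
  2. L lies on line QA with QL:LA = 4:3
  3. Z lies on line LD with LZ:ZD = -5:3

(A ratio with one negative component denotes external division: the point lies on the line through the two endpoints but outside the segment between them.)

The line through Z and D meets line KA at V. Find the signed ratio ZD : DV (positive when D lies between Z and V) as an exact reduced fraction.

ZD:DV = -3/7

Set K = (0, 0), Q = (1, 0), A = (0, 1); any affine frame gives the same invariant.
1. D is the centroid of triangle QKA ⇒ D = (1/3, 1/3)
2. L lies on line QA with QL:LA = 4:3 ⇒ L = (3/7, 4/7)
3. Z lies on line LD with LZ:ZD = -5:3 ⇒ Z = (4/21, -1/42)
line ZD meets KA at V = (0, -1/2)
D = Z + t·(V−Z) with t = -3/4, so ZD:DV = -3/4:7/4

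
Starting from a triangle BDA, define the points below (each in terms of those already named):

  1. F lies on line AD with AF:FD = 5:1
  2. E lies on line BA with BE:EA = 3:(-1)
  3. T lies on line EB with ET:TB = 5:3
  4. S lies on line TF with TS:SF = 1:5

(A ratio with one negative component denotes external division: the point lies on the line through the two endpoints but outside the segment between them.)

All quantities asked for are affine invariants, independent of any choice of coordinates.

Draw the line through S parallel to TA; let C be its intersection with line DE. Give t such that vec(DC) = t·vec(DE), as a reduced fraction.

t = 31/36

Work in coordinates with B = (0, 0), D = (1, 0), A = (0, 1).
1. F lies on line AD with AF:FD = 5:1 ⇒ F = (5/6, 1/6)
2. E lies on line BA with BE:EA = 3:(-1) ⇒ E = (0, 3/2)
3. T lies on line EB with ET:TB = 5:3 ⇒ T = (0, 9/16)
4. S lies on line TF with TS:SF = 1:5 ⇒ S = (5/36, 143/288)
through S parallel to TA: direction (0, 7/16); meets DE at C = (5/36, 31/24)
C = D + t·(E−D) with t = 31/36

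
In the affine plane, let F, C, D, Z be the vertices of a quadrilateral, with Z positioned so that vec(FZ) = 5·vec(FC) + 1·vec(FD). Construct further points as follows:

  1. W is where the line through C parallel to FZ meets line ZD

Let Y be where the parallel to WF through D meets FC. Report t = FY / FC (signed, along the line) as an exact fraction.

Choose coordinates F = (0, 0), C = (1, 0), D = (0, 1), Z = (5, 1).
1. W is where the line through C parallel to FZ meets line ZD ⇒ W = (6, 1)
through D parallel to WF: direction (-6, -1); meets FC at Y = (-6, 0)
Y = F + t·(C−F) with t = -6

t = -6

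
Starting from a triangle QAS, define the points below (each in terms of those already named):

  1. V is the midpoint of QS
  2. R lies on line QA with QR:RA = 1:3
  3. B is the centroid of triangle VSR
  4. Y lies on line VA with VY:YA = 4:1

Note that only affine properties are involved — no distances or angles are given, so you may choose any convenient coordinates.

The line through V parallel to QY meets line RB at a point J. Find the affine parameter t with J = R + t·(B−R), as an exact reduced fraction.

Set Q = (0, 0), A = (1, 0), S = (0, 1); any affine frame gives the same invariant.
1. V is the midpoint of QS ⇒ V = (0, 1/2)
2. R lies on line QA with QR:RA = 1:3 ⇒ R = (1/4, 0)
3. B is the centroid of triangle VSR ⇒ B = (1/12, 1/2)
4. Y lies on line VA with VY:YA = 4:1 ⇒ Y = (4/5, 1/10)
through V parallel to QY: direction (4/5, 1/10); meets RB at J = (2/25, 51/100)
J = R + t·(B−R) with t = 51/50

t = 51/50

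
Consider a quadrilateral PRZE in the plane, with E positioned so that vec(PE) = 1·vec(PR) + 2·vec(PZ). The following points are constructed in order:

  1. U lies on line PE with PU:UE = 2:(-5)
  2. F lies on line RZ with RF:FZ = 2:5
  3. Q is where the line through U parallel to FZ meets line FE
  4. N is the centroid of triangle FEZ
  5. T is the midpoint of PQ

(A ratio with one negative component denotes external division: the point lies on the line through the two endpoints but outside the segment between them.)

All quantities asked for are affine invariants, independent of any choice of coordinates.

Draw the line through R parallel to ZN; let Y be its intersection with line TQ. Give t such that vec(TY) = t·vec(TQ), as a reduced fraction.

t = -6/7

Choose coordinates P = (0, 0), R = (1, 0), Z = (0, 1), E = (1, 2).
1. U lies on line PE with PU:UE = 2:(-5) ⇒ U = (-2/3, -4/3)
2. F lies on line RZ with RF:FZ = 2:5 ⇒ F = (5/7, 2/7)
3. Q is where the line through U parallel to FZ meets line FE ⇒ Q = (2/7, -16/7)
4. N is the centroid of triangle FEZ ⇒ N = (4/7, 23/21)
5. T is the midpoint of PQ ⇒ T = (1/7, -8/7)
through R parallel to ZN: direction (4/7, 2/21); meets TQ at Y = (1/49, -8/49)
Y = T + t·(Q−T) with t = -6/7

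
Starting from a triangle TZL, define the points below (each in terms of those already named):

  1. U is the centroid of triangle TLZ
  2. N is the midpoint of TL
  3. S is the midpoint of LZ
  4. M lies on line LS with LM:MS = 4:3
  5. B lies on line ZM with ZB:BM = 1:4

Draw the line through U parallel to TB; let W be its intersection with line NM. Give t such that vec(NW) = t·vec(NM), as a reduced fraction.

t = -4/3

Choose coordinates T = (0, 0), Z = (1, 0), L = (0, 1).
1. U is the centroid of triangle TLZ ⇒ U = (1/3, 1/3)
2. N is the midpoint of TL ⇒ N = (0, 1/2)
3. S is the midpoint of LZ ⇒ S = (1/2, 1/2)
4. M lies on line LS with LM:MS = 4:3 ⇒ M = (2/7, 5/7)
5. B lies on line ZM with ZB:BM = 1:4 ⇒ B = (6/7, 1/7)
through U parallel to TB: direction (6/7, 1/7); meets NM at W = (-8/21, 3/14)
W = N + t·(M−N) with t = -4/3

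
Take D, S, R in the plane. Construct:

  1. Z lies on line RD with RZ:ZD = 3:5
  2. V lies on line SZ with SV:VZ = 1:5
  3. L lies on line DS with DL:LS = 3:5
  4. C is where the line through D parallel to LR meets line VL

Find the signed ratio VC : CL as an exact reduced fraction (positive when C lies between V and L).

Assign D = (0, 0), S = (1, 0), R = (0, 1) — the answer is frame-independent, so this choice is without loss of generality.
1. Z lies on line RD with RZ:ZD = 3:5 ⇒ Z = (0, 5/8)
2. V lies on line SZ with SV:VZ = 1:5 ⇒ V = (5/6, 5/48)
3. L lies on line DS with DL:LS = 3:5 ⇒ L = (3/8, 0)
4. C is where the line through D parallel to LR meets line VL ⇒ C = (45/1528, -15/191)
C = V + t·(L−V) with t = 335/191, so VC:CL = t:(1−t) = 335/191:-144/191

VC:CL = -335/144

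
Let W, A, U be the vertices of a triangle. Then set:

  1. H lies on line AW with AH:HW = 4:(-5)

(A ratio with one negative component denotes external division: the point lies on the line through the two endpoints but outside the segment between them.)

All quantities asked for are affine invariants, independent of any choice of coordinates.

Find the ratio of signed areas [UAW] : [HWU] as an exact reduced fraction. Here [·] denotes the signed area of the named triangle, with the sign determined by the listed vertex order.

Set W = (0, 0), A = (1, 0), U = (0, 1); any affine frame gives the same invariant.
1. H lies on line AW with AH:HW = 4:(-5) ⇒ H = (5, 0)
2·[UAW] = -1, 2·[HWU] = -5
[UAW]:[HWU] = -1:-5 = 1/5

[UAW]:[HWU] = 1/5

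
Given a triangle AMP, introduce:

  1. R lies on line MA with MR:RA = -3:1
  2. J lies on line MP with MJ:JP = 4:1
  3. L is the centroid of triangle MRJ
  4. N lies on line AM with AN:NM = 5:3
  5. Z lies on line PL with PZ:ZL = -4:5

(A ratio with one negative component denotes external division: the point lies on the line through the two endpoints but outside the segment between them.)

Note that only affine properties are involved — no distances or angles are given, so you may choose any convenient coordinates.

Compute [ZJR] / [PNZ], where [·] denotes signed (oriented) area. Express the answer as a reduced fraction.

Choose coordinates A = (0, 0), M = (1, 0), P = (0, 1).
1. R lies on line MA with MR:RA = -3:1 ⇒ R = (-1/2, 0)
2. J lies on line MP with MJ:JP = 4:1 ⇒ J = (1/5, 4/5)
3. L is the centroid of triangle MRJ ⇒ L = (7/30, 4/15)
4. N lies on line AM with AN:NM = 5:3 ⇒ N = (5/8, 0)
5. Z lies on line PL with PZ:ZL = -4:5 ⇒ Z = (-14/15, 59/15)
2·[ZJR] = -31/10, 2·[PNZ] = 9/10
[ZJR]:[PNZ] = -31/10:9/10 = -31/9

[ZJR]:[PNZ] = -31/9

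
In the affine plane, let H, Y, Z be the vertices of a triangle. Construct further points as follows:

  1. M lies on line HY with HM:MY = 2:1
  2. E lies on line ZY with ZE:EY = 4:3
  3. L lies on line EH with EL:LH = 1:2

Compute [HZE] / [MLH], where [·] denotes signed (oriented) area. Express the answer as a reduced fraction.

[HZE]:[MLH] = -3

Work in coordinates with H = (0, 0), Y = (1, 0), Z = (0, 1).
1. M lies on line HY with HM:MY = 2:1 ⇒ M = (2/3, 0)
2. E lies on line ZY with ZE:EY = 4:3 ⇒ E = (4/7, 3/7)
3. L lies on line EH with EL:LH = 1:2 ⇒ L = (8/21, 2/7)
2·[HZE] = -4/7, 2·[MLH] = 4/21
[HZE]:[MLH] = -4/7:4/21 = -3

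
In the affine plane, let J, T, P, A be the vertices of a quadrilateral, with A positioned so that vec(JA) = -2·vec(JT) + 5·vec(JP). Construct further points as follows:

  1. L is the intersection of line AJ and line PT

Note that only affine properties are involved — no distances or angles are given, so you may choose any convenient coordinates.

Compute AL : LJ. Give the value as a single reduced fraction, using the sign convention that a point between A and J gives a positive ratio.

Set J = (0, 0), T = (1, 0), P = (0, 1), A = (-2, 5); any affine frame gives the same invariant.
1. L is the intersection of line AJ and line PT ⇒ L = (-2/3, 5/3)
L = A + t·(J−A) with t = 2/3, so AL:LJ = t:(1−t) = 2/3:1/3

AL:LJ = 2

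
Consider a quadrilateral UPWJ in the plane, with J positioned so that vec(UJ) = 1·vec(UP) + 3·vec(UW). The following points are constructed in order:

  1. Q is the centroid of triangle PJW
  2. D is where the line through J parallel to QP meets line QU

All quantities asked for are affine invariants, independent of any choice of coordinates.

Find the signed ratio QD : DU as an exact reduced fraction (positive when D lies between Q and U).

QD:DU = -3/7

Work in coordinates with U = (0, 0), P = (1, 0), W = (0, 1), J = (1, 3).
1. Q is the centroid of triangle PJW ⇒ Q = (2/3, 4/3)
2. D is where the line through J parallel to QP meets line QU ⇒ D = (7/6, 7/3)
D = Q + t·(U−Q) with t = -3/4, so QD:DU = t:(1−t) = -3/4:7/4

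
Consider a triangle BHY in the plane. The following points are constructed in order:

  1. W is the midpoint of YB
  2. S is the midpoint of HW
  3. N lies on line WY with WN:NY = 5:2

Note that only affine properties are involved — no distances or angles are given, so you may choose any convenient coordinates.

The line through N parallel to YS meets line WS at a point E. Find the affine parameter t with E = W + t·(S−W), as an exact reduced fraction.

t = 5/7

Set B = (0, 0), H = (1, 0), Y = (0, 1); any affine frame gives the same invariant.
1. W is the midpoint of YB ⇒ W = (0, 1/2)
2. S is the midpoint of HW ⇒ S = (1/2, 1/4)
3. N lies on line WY with WN:NY = 5:2 ⇒ N = (0, 6/7)
through N parallel to YS: direction (1/2, -3/4); meets WS at E = (5/14, 9/28)
E = W + t·(S−W) with t = 5/7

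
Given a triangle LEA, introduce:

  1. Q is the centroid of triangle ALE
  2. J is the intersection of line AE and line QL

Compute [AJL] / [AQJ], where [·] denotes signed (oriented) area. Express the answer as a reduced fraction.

Work in coordinates with L = (0, 0), E = (1, 0), A = (0, 1).
1. Q is the centroid of triangle ALE ⇒ Q = (1/3, 1/3)
2. J is the intersection of line AE and line QL ⇒ J = (1/2, 1/2)
2·[AJL] = -1/2, 2·[AQJ] = 1/6
[AJL]:[AQJ] = -1/2:1/6 = -3

[AJL]:[AQJ] = -3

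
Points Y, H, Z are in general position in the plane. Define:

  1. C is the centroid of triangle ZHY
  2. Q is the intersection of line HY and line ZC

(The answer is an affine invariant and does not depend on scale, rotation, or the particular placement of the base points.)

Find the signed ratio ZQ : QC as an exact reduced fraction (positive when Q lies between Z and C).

ZQ:QC = -3

Assign Y = (0, 0), H = (1, 0), Z = (0, 1) — the answer is frame-independent, so this choice is without loss of generality.
1. C is the centroid of triangle ZHY ⇒ C = (1/3, 1/3)
2. Q is the intersection of line HY and line ZC ⇒ Q = (1/2, 0)
Q = Z + t·(C−Z) with t = 3/2, so ZQ:QC = t:(1−t) = 3/2:-1/2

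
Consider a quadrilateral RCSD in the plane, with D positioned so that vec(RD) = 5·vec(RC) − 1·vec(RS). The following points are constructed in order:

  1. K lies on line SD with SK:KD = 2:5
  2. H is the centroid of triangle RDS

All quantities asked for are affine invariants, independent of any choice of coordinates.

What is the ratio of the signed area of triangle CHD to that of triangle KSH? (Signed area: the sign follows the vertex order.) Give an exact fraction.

Choose coordinates R = (0, 0), C = (1, 0), S = (0, 1), D = (5, -1).
1. K lies on line SD with SK:KD = 2:5 ⇒ K = (10/7, 3/7)
2. H is the centroid of triangle RDS ⇒ H = (5/3, 0)
2·[CHD] = -2/3, 2·[KSH] = 10/21
[CHD]:[KSH] = -2/3:10/21 = -7/5

[CHD]:[KSH] = -7/5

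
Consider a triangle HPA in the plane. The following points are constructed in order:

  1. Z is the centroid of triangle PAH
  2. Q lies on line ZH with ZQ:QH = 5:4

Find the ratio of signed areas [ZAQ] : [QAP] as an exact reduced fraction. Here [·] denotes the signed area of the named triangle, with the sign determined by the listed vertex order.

[ZAQ]:[QAP] = -5/19

Set H = (0, 0), P = (1, 0), A = (0, 1); any affine frame gives the same invariant.
1. Z is the centroid of triangle PAH ⇒ Z = (1/3, 1/3)
2. Q lies on line ZH with ZQ:QH = 5:4 ⇒ Q = (4/27, 4/27)
2·[ZAQ] = 5/27, 2·[QAP] = -19/27
[ZAQ]:[QAP] = 5/27:-19/27 = -5/19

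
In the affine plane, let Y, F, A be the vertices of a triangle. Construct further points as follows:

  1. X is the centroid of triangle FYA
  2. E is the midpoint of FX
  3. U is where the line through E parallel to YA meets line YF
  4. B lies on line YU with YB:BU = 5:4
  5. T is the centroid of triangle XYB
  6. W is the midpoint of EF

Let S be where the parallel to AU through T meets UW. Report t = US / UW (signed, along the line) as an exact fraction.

Set Y = (0, 0), F = (1, 0), A = (0, 1); any affine frame gives the same invariant.
1. X is the centroid of triangle FYA ⇒ X = (1/3, 1/3)
2. E is the midpoint of FX ⇒ E = (2/3, 1/6)
3. U is where the line through E parallel to YA meets line YF ⇒ U = (2/3, 0)
4. B lies on line YU with YB:BU = 5:4 ⇒ B = (10/27, 0)
5. T is the centroid of triangle XYB ⇒ T = (19/81, 1/9)
6. W is the midpoint of EF ⇒ W = (5/6, 1/12)
through T parallel to AU: direction (2/3, -1); meets UW at S = (43/108, -29/216)
S = U + t·(W−U) with t = -29/18

t = -29/18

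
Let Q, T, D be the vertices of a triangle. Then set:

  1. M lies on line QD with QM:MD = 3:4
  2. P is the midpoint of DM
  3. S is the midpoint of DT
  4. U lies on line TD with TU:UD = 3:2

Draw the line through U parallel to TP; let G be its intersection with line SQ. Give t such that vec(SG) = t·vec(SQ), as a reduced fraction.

Work in coordinates with Q = (0, 0), T = (1, 0), D = (0, 1).
1. M lies on line QD with QM:MD = 3:4 ⇒ M = (0, 3/7)
2. P is the midpoint of DM ⇒ P = (0, 5/7)
3. S is the midpoint of DT ⇒ S = (1/2, 1/2)
4. U lies on line TD with TU:UD = 3:2 ⇒ U = (2/5, 3/5)
through U parallel to TP: direction (-1, 5/7); meets SQ at G = (31/60, 31/60)
G = S + t·(Q−S) with t = -1/30

t = -1/30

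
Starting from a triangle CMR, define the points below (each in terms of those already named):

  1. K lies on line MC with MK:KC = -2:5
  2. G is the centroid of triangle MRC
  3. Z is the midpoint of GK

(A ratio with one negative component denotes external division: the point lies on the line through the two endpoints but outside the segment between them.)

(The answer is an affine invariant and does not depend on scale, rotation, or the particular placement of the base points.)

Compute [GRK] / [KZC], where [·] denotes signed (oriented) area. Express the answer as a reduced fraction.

Set C = (0, 0), M = (1, 0), R = (0, 1); any affine frame gives the same invariant.
1. K lies on line MC with MK:KC = -2:5 ⇒ K = (5/3, 0)
2. G is the centroid of triangle MRC ⇒ G = (1/3, 1/3)
3. Z is the midpoint of GK ⇒ Z = (1, 1/6)
2·[GRK] = -7/9, 2·[KZC] = 5/18
[GRK]:[KZC] = -7/9:5/18 = -14/5

[GRK]:[KZC] = -14/5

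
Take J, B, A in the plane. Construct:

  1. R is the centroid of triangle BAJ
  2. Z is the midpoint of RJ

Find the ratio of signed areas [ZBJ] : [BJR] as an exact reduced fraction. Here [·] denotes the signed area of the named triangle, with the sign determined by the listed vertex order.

[ZBJ]:[BJR] = 1/2

Set J = (0, 0), B = (1, 0), A = (0, 1); any affine frame gives the same invariant.
1. R is the centroid of triangle BAJ ⇒ R = (1/3, 1/3)
2. Z is the midpoint of RJ ⇒ Z = (1/6, 1/6)
2·[ZBJ] = -1/6, 2·[BJR] = -1/3
[ZBJ]:[BJR] = -1/6:-1/3 = 1/2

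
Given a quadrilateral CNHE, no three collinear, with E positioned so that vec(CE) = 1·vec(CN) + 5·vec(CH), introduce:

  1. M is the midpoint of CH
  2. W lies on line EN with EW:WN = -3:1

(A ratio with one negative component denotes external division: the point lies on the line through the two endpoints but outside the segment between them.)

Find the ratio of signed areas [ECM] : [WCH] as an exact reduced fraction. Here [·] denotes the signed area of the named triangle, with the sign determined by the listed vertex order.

Choose coordinates C = (0, 0), N = (1, 0), H = (0, 1), E = (1, 5).
1. M is the midpoint of CH ⇒ M = (0, 1/2)
2. W lies on line EN with EW:WN = -3:1 ⇒ W = (1, -5/2)
2·[ECM] = -1/2, 2·[WCH] = -1
[ECM]:[WCH] = -1/2:-1 = 1/2

[ECM]:[WCH] = 1/2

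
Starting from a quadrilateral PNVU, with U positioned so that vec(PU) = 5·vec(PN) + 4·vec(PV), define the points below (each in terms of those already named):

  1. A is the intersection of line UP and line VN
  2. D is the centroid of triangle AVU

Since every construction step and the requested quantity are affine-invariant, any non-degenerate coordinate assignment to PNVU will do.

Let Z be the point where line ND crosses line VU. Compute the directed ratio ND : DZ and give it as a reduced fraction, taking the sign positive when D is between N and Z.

Work in coordinates with P = (0, 0), N = (1, 0), V = (0, 1), U = (5, 4).
1. A is the intersection of line UP and line VN ⇒ A = (5/9, 4/9)
2. D is the centroid of triangle AVU ⇒ D = (50/27, 49/27)
line ND meets VU at Z = (45/22, 49/22)
D = N + t·(Z−N) with t = 22/27, so ND:DZ = 22/27:5/27

ND:DZ = 22/5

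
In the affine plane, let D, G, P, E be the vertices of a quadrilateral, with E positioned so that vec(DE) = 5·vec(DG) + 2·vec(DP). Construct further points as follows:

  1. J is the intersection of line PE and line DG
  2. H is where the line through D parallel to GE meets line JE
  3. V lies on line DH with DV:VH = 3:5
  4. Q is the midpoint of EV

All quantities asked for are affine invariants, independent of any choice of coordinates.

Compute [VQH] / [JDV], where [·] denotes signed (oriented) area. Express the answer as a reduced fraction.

[VQH]:[JDV] = 1/6

Set D = (0, 0), G = (1, 0), P = (0, 1), E = (5, 2); any affine frame gives the same invariant.
1. J is the intersection of line PE and line DG ⇒ J = (-5, 0)
2. H is where the line through D parallel to GE meets line JE ⇒ H = (10/3, 5/3)
3. V lies on line DH with DV:VH = 3:5 ⇒ V = (5/4, 5/8)
4. Q is the midpoint of EV ⇒ Q = (25/8, 21/16)
2·[VQH] = 25/48, 2·[JDV] = 25/8
[VQH]:[JDV] = 25/48:25/8 = 1/6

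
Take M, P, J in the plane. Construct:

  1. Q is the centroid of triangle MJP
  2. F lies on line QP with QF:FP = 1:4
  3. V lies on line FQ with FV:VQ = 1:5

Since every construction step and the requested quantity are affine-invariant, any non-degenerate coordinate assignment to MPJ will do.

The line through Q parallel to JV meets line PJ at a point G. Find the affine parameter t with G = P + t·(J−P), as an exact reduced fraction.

t = 6/5

Choose coordinates M = (0, 0), P = (1, 0), J = (0, 1).
1. Q is the centroid of triangle MJP ⇒ Q = (1/3, 1/3)
2. F lies on line QP with QF:FP = 1:4 ⇒ F = (7/15, 4/15)
3. V lies on line FQ with FV:VQ = 1:5 ⇒ V = (4/9, 5/18)
through Q parallel to JV: direction (4/9, -13/18); meets PJ at G = (-1/5, 6/5)
G = P + t·(J−P) with t = 6/5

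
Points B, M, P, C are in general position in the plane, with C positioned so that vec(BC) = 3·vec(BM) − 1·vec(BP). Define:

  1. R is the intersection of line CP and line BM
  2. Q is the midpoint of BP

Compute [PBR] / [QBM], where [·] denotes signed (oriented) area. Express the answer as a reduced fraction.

Choose coordinates B = (0, 0), M = (1, 0), P = (0, 1), C = (3, -1).
1. R is the intersection of line CP and line BM ⇒ R = (3/2, 0)
2. Q is the midpoint of BP ⇒ Q = (0, 1/2)
2·[PBR] = 3/2, 2·[QBM] = 1/2
[PBR]:[QBM] = 3/2:1/2 = 3

[PBR]:[QBM] = 3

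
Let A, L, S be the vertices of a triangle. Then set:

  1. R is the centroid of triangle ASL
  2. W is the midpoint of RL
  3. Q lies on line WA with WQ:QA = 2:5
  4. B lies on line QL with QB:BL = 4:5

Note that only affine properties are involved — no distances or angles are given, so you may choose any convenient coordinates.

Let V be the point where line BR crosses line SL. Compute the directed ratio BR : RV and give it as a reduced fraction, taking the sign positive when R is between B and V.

BR:RV = -41/126

Assign A = (0, 0), L = (1, 0), S = (0, 1) — the answer is frame-independent, so this choice is without loss of generality.
1. R is the centroid of triangle ASL ⇒ R = (1/3, 1/3)
2. W is the midpoint of RL ⇒ W = (2/3, 1/6)
3. Q lies on line WA with WQ:QA = 2:5 ⇒ Q = (10/21, 5/42)
4. B lies on line QL with QB:BL = 4:5 ⇒ B = (134/189, 25/378)
line BR meets SL at V = (61/41, -20/41)
R = B + t·(V−B) with t = -41/85, so BR:RV = -41/85:126/85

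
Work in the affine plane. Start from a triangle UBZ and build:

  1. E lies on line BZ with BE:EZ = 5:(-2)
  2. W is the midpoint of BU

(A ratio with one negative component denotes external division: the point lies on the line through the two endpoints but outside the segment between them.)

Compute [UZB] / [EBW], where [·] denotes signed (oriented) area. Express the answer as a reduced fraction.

[UZB]:[EBW] = 6/5

Assign U = (0, 0), B = (1, 0), Z = (0, 1) — the answer is frame-independent, so this choice is without loss of generality.
1. E lies on line BZ with BE:EZ = 5:(-2) ⇒ E = (-2/3, 5/3)
2. W is the midpoint of BU ⇒ W = (1/2, 0)
2·[UZB] = -1, 2·[EBW] = -5/6
[UZB]:[EBW] = -1:-5/6 = 6/5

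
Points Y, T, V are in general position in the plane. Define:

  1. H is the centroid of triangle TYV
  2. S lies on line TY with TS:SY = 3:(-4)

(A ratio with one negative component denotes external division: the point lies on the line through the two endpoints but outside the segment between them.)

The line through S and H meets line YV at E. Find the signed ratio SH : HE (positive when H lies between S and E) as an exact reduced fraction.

SH:HE = 11

Set Y = (0, 0), T = (1, 0), V = (0, 1); any affine frame gives the same invariant.
1. H is the centroid of triangle TYV ⇒ H = (1/3, 1/3)
2. S lies on line TY with TS:SY = 3:(-4) ⇒ S = (4, 0)
line SH meets YV at E = (0, 4/11)
H = S + t·(E−S) with t = 11/12, so SH:HE = 11/12:1/12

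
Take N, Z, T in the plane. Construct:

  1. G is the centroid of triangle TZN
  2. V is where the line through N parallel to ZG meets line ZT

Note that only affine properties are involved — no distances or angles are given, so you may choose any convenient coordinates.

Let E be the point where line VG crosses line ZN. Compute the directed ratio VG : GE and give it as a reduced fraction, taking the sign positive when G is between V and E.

Set N = (0, 0), Z = (1, 0), T = (0, 1); any affine frame gives the same invariant.
1. G is the centroid of triangle TZN ⇒ G = (1/3, 1/3)
2. V is where the line through N parallel to ZG meets line ZT ⇒ V = (2, -1)
line VG meets ZN at E = (3/4, 0)
G = V + t·(E−V) with t = 4/3, so VG:GE = 4/3:-1/3

VG:GE = -4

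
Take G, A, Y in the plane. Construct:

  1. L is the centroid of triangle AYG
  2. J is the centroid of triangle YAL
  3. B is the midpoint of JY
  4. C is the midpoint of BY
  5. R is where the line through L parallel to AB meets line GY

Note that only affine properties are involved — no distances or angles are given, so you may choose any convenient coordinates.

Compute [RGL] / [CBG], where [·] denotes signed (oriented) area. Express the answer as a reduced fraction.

Set G = (0, 0), A = (1, 0), Y = (0, 1); any affine frame gives the same invariant.
1. L is the centroid of triangle AYG ⇒ L = (1/3, 1/3)
2. J is the centroid of triangle YAL ⇒ J = (4/9, 4/9)
3. B is the midpoint of JY ⇒ B = (2/9, 13/18)
4. C is the midpoint of BY ⇒ C = (1/9, 31/36)
5. R is where the line through L parallel to AB meets line GY ⇒ R = (0, 9/14)
2·[RGL] = 3/14, 2·[CBG] = -1/9
[RGL]:[CBG] = 3/14:-1/9 = -27/14

[RGL]:[CBG] = -27/14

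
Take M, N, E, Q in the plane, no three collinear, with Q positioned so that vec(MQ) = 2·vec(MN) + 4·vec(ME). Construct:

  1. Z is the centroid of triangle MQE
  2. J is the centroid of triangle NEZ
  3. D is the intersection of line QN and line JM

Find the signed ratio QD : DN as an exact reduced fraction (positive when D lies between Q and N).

Set M = (0, 0), N = (1, 0), E = (0, 1), Q = (2, 4); any affine frame gives the same invariant.
1. Z is the centroid of triangle MQE ⇒ Z = (2/3, 5/3)
2. J is the centroid of triangle NEZ ⇒ J = (5/9, 8/9)
3. D is the intersection of line QN and line JM ⇒ D = (5/3, 8/3)
D = Q + t·(N−Q) with t = 1/3, so QD:DN = t:(1−t) = 1/3:2/3

QD:DN = 1/2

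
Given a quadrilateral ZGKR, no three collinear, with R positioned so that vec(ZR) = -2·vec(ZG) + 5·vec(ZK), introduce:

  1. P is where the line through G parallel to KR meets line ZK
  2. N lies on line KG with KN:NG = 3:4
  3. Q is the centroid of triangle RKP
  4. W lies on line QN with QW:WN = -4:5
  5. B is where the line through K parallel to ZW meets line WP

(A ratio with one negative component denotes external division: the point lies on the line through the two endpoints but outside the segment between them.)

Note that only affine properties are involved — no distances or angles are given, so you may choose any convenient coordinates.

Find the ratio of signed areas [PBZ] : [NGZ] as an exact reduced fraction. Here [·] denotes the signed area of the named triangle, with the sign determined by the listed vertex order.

Choose coordinates Z = (0, 0), G = (1, 0), K = (0, 1), R = (-2, 5).
1. P is where the line through G parallel to KR meets line ZK ⇒ P = (0, 2)
2. N lies on line KG with KN:NG = 3:4 ⇒ N = (3/7, 4/7)
3. Q is the centroid of triangle RKP ⇒ Q = (-2/3, 8/3)
4. W lies on line QN with QW:WN = -4:5 ⇒ W = (-106/21, 232/21)
5. B is where the line through K parallel to ZW meets line WP ⇒ B = (-53/21, 137/21)
2·[PBZ] = 106/21, 2·[NGZ] = -4/7
[PBZ]:[NGZ] = 106/21:-4/7 = -53/6

[PBZ]:[NGZ] = -53/6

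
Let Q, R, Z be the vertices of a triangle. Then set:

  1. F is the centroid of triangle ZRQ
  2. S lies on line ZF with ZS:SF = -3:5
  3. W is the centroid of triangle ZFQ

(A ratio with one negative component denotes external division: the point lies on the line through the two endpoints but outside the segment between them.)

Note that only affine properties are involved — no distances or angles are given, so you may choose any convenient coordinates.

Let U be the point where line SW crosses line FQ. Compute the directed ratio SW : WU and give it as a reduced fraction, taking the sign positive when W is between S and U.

Choose coordinates Q = (0, 0), R = (1, 0), Z = (0, 1).
1. F is the centroid of triangle ZRQ ⇒ F = (1/3, 1/3)
2. S lies on line ZF with ZS:SF = -3:5 ⇒ S = (-1/2, 2)
3. W is the centroid of triangle ZFQ ⇒ W = (1/9, 4/9)
line SW meets FQ at U = (8/39, 8/39)
W = S + t·(U−S) with t = 13/15, so SW:WU = 13/15:2/15

SW:WU = 13/2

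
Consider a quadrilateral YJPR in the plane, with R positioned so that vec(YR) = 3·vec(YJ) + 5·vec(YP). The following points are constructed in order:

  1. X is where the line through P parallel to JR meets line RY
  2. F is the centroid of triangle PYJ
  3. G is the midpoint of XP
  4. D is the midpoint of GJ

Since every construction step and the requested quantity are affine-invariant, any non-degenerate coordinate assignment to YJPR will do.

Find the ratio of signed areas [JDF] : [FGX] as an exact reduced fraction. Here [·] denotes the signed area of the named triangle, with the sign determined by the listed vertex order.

[JDF]:[FGX] = -13/27

Work in coordinates with Y = (0, 0), J = (1, 0), P = (0, 1), R = (3, 5).
1. X is where the line through P parallel to JR meets line RY ⇒ X = (-6/5, -2)
2. F is the centroid of triangle PYJ ⇒ F = (1/3, 1/3)
3. G is the midpoint of XP ⇒ G = (-3/5, -1/2)
4. D is the midpoint of GJ ⇒ D = (1/5, -1/4)
2·[JDF] = -13/30, 2·[FGX] = 9/10
[JDF]:[FGX] = -13/30:9/10 = -13/27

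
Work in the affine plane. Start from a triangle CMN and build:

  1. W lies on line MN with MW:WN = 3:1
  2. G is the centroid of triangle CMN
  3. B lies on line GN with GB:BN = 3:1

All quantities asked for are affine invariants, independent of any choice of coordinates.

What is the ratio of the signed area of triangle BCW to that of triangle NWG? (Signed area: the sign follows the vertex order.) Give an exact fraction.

[BCW]:[NWG] = -7/4

Set C = (0, 0), M = (1, 0), N = (0, 1); any affine frame gives the same invariant.
1. W lies on line MN with MW:WN = 3:1 ⇒ W = (1/4, 3/4)
2. G is the centroid of triangle CMN ⇒ G = (1/3, 1/3)
3. B lies on line GN with GB:BN = 3:1 ⇒ B = (1/12, 5/6)
2·[BCW] = 7/48, 2·[NWG] = -1/12
[BCW]:[NWG] = 7/48:-1/12 = -7/4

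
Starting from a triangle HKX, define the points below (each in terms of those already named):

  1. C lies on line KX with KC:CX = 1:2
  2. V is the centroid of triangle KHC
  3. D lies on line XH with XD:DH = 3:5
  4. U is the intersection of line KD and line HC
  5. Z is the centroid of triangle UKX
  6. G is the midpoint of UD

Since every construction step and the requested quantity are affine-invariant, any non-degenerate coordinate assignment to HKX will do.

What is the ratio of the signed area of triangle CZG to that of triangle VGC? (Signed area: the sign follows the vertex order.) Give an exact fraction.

Work in coordinates with H = (0, 0), K = (1, 0), X = (0, 1).
1. C lies on line KX with KC:CX = 1:2 ⇒ C = (2/3, 1/3)
2. V is the centroid of triangle KHC ⇒ V = (5/9, 1/9)
3. D lies on line XH with XD:DH = 3:5 ⇒ D = (0, 5/8)
4. U is the intersection of line KD and line HC ⇒ U = (5/9, 5/18)
5. Z is the centroid of triangle UKX ⇒ Z = (14/27, 23/54)
6. G is the midpoint of UD ⇒ G = (5/18, 65/144)
2·[CZG] = 1/54, 2·[VGC] = -43/432
[CZG]:[VGC] = 1/54:-43/432 = -8/43

[CZG]:[VGC] = -8/43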